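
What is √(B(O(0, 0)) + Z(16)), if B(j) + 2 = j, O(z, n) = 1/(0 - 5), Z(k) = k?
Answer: √345/5 ≈ 3.7148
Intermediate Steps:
O(z, n) = -⅕ (O(z, n) = 1/(-5) = -⅕)
B(j) = -2 + j
√(B(O(0, 0)) + Z(16)) = √((-2 - ⅕) + 16) = √(-11/5 + 16) = √(69/5) = √345/5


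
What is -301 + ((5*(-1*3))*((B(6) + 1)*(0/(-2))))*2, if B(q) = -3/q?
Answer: -301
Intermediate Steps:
-301 + ((5*(-1*3))*((B(6) + 1)*(0/(-2))))*2 = -301 + ((5*(-1*3))*((-3/6 + 1)*(0/(-2))))*2 = -301 + ((5*(-3))*((-3*⅙ + 1)*(0*(-½))))*2 = -301 - 15*(-½ + 1)*0*2 = -301 - 15*0/2*2 = -301 - 15*0*2 = -301 + 0*2 = -301 + 0 = -301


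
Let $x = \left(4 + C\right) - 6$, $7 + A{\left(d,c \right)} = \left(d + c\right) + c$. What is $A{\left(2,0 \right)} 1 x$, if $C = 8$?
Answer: $-30$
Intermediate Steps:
$A{\left(d,c \right)} = -7 + d + 2 c$ ($A{\left(d,c \right)} = -7 + \left(\left(d + c\right) + c\right) = -7 + \left(\left(c + d\right) + c\right) = -7 + \left(d + 2 c\right) = -7 + d + 2 c$)
$x = 6$ ($x = \left(4 + 8\right) - 6 = 12 - 6 = 6$)
$A{\left(2,0 \right)} 1 x = \left(-7 + 2 + 2 \cdot 0\right) 1 \cdot 6 = \left(-7 + 2 + 0\right) 1 \cdot 6 = \left(-5\right) 1 \cdot 6 = \left(-5\right) 6 = -30$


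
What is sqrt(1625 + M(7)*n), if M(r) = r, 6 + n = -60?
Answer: sqrt(1163) ≈ 34.103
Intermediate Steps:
n = -66 (n = -6 - 60 = -66)
sqrt(1625 + M(7)*n) = sqrt(1625 + 7*(-66)) = sqrt(1625 - 462) = sqrt(1163)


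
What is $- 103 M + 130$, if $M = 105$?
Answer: $-10685$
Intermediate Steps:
$- 103 M + 130 = \left(-103\right) 105 + 130 = -10815 + 130 = -10685$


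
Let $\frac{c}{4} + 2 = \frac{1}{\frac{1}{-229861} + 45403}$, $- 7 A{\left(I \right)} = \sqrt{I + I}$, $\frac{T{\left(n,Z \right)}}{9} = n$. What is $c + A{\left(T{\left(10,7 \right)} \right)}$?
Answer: $- \frac{41745056206}{5218189491} - \frac{6 \sqrt{5}}{7} \approx -9.9165$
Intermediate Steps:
$T{\left(n,Z \right)} = 9 n$
$A{\left(I \right)} = - \frac{\sqrt{2} \sqrt{I}}{7}$ ($A{\left(I \right)} = - \frac{\sqrt{I + I}}{7} = - \frac{\sqrt{2 I}}{7} = - \frac{\sqrt{2} \sqrt{I}}{7}$)
$c = - \frac{41745056206}{5218189491}$ ($c = -8 + \frac{4}{\frac{1}{-229861} + 45403} = -8 + \frac{4}{- \frac{1}{229861} + 45403} = -8 + \frac{4}{\frac{10436378982}{229861}} = -8 + 4 \cdot \frac{229861}{10436378982} = -8 + \frac{459722}{5218189491} = - \frac{41745056206}{5218189491} \approx -7.9999$)
$c + A{\left(T{\left(10,7 \right)} \right)} = - \frac{41745056206}{5218189491} - \frac{\sqrt{2} \sqrt{9 \cdot 10}}{7} = - \frac{41745056206}{5218189491} - \frac{\sqrt{2} \sqrt{90}}{7} = - \frac{41745056206}{5218189491} - \frac{\sqrt{2} \cdot 3 \sqrt{10}}{7} = - \frac{41745056206}{5218189491} - \frac{6 \sqrt{5}}{7}$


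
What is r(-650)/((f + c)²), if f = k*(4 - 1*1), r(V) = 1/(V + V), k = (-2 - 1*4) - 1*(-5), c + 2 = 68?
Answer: -1/5159700 ≈ -1.9381e-7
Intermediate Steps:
c = 66 (c = -2 + 68 = 66)
k = -1 (k = (-2 - 4) + 5 = -6 + 5 = -1)
r(V) = 1/(2*V)
f = -3 (f = -(4 - 1*1) = -(4 - 1) = -1*3 = -3)
r(-650)/((f + c)²) = ((½)/(-650))/((-3 + 66)²) = ((½)*(-1/650))/(63²) = -1/1300/3969 = -1/1300*1/3969 = -1/5159700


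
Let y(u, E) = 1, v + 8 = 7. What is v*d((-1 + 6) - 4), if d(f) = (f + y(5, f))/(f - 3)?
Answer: 1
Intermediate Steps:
v = -1 (v = -8 + 7 = -1)
d(f) = (1 + f)/(-3 + f) (d(f) = (f + 1)/(f - 3) = (1 + f)/(-3 + f))
v*d((-1 + 6) - 4) = -(1 + ((-1 + 6) - 4))/(-3 + ((-1 + 6) - 4)) = -(1 + (5 - 4))/(-3 + (5 - 4)) = -(1 + 1)/(-3 + 1) = -2/(-2) = -(-1)*2/2 = -1*(-1) = 1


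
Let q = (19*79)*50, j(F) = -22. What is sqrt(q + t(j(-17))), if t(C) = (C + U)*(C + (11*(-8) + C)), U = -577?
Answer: sqrt(154118) ≈ 392.58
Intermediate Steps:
t(C) = (-577 + C)*(-88 + 2*C) (t(C) = (C - 577)*(C + (11*(-8) + C)) = (-577 + C)*(C + (-88 + C)) = (-577 + C)*(-88 + 2*C))
q = 75050 (q = 1501*50 = 75050)
sqrt(q + t(j(-17))) = sqrt(75050 + (50776 - 1242*(-22) + 2*(-22)**2)) = sqrt(75050 + (50776 + 27324 + 2*484)) = sqrt(75050 + (50776 + 27324 + 968)) = sqrt(75050 + 79068) = sqrt(154118)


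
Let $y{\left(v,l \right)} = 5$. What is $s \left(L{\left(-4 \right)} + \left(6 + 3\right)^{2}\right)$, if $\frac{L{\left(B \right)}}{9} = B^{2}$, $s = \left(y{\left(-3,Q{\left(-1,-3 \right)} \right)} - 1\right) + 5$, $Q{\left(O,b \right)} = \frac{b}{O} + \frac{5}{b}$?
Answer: $2025$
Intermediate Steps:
$Q{\left(O,b \right)} = \frac{5}{b} + \frac{b}{O}$
$s = 9$ ($s = \left(5 - 1\right) + 5 = 4 + 5 = 9$)
$L{\left(B \right)} = 9 B^{2}$
$s \left(L{\left(-4 \right)} + \left(6 + 3\right)^{2}\right) = 9 \left(9 \left(-4\right)^{2} + \left(6 + 3\right)^{2}\right) = 9 \left(9 \cdot 16 + 9^{2}\right) = 9 \left(144 + 81\right) = 9 \cdot 225 = 2025$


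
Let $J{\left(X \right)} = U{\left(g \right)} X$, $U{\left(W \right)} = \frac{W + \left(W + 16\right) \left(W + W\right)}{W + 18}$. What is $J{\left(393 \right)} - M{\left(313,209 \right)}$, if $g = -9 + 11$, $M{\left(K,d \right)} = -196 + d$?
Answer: $\frac{14411}{10} \approx 1441.1$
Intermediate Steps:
$g = 2$
$U{\left(W \right)} = \frac{W + 2 W \left(16 + W\right)}{18 + W}$ ($U{\left(W \right)} = \frac{W + \left(16 + W\right) 2 W}{18 + W} = \frac{W + 2 W \left(16 + W\right)}{18 + W}$)
$J{\left(X \right)} = \frac{37 X}{10}$ ($J{\left(X \right)} = \frac{2 \left(33 + 2 \cdot 2\right)}{18 + 2} X = \frac{2 \left(33 + 4\right)}{20} X = 2 \cdot \frac{1}{20} \cdot 37 X = \frac{37 X}{10}$)
$J{\left(393 \right)} - M{\left(313,209 \right)} = \frac{37}{10} \cdot 393 - \left(-196 + 209\right) = \frac{14541}{10} - 13 = \frac{14411}{10}$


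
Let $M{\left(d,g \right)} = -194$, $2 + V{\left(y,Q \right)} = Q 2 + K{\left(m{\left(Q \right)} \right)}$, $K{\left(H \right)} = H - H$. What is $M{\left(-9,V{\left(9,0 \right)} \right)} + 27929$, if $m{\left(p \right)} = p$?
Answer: $27735$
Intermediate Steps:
$K{\left(H \right)} = 0$
$V{\left(y,Q \right)} = -2 + 2 Q$ ($V{\left(y,Q \right)} = -2 + \left(Q 2 + 0\right) = -2 + \left(2 Q + 0\right) = -2 + 2 Q$)
$M{\left(-9,V{\left(9,0 \right)} \right)} + 27929 = -194 + 27929 = 27735$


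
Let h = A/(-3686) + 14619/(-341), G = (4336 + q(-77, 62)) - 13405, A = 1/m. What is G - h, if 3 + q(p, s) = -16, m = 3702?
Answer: -3826204743197/423012732 ≈ -9045.1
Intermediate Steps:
q(p, s) = -19 (q(p, s) = -3 - 16 = -19)
A = 1/3702 ≈ 0.00027012
G = -9088 (G = (4336 - 19) - 13405 = 4317 - 13405 = -9088)
h = -18134965219/423012732 (h = (1/3702)/(-3686) + 14619/(-341) = (1/3702)*(-1/3686) + 14619*(-1/341) = -1/13645572 - 1329/31 = -18134965219/423012732 ≈ -42.871)
G - h = -9088 - 1*(-18134965219/423012732) = -9088 + 18134965219/423012732 = -3826204743197/423012732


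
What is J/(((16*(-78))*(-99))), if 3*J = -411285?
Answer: -137095/123552 ≈ -1.1096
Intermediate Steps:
J = -137095 (J = (⅓)*(-411285) = -137095)
J/(((16*(-78))*(-99))) = -137095/((16*(-78))*(-99)) = -137095/((-1248*(-99))) = -137095/123552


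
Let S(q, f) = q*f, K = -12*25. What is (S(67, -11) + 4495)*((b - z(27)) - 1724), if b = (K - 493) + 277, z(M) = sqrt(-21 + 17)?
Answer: -8417920 - 7516*I ≈ -8.4179e+6 - 7516.0*I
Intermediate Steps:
z(M) = 2*I (z(M) = sqrt(-4) = 2*I)
K = -300
b = -516 (b = (-300 - 493) + 277 = -793 + 277 = -516)
S(q, f) = f*q
(S(67, -11) + 4495)*((b - z(27)) - 1724) = (-11*67 + 4495)*((-516 - 2*I) - 1724) = (-737 + 4495)*((-516 - 2*I) - 1724) = 3758*(-2240 - 2*I) = -8417920 - 7516*I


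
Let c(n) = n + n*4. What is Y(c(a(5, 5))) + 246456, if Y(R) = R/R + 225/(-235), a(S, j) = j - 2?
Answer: 11583434/47 ≈ 2.4646e+5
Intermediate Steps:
a(S, j) = -2 + j
c(n) = 5*n (c(n) = n + 4*n = 5*n)
Y(R) = 2/47 (Y(R) = 1 + 225*(-1/235) = 1 - 45/47 = 2/47)
Y(c(a(5, 5))) + 246456 = 2/47 + 246456 = 11583434/47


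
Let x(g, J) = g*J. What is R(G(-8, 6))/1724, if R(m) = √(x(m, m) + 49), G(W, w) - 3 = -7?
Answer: √65/1724 ≈ 0.0046765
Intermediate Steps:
G(W, w) = -4 (G(W, w) = 3 - 7 = -4)
x(g, J) = J*g
R(m) = √(49 + m²) (R(m) = √(m*m + 49) = √(m² + 49) = √(49 + m²))
R(G(-8, 6))/1724 = √(49 + (-4)²)/1724 = √(49 + 16)*(1/1724) = √65*(1/1724) = √65/1724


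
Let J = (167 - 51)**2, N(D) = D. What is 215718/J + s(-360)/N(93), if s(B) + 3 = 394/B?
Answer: 450150281/28156680 ≈ 15.987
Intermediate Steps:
s(B) = -3 + 394/B
J = 13456 (J = 116**2 = 13456)
215718/J + s(-360)/N(93) = 215718/13456 + (-3 + 394/(-360))/93 = 215718*(1/13456) + (-3 + 394*(-1/360))*(1/93) = 107859/6728 + (-3 - 197/180)*(1/93) = 107859/6728 - 737/180*1/93 = 107859/6728 - 737/16740 = 450150281/28156680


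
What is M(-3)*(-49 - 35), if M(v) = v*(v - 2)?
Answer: -1260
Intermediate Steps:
M(v) = v*(-2 + v)
M(-3)*(-49 - 35) = (-3*(-2 - 3))*(-49 - 35) = -3*(-5)*(-84) = 15*(-84) = -1260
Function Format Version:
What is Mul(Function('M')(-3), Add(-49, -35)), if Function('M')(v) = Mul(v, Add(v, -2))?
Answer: -1260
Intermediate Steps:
Function('M')(v) = Mul(v, Add(-2, v))
Mul(Function('M')(-3), Add(-49, -35)) = Mul(Mul(-3, Add(-2, -3)), Add(-49, -35)) = Mul(Mul(-3, -5), -84) = Mul(15, -84) = -1260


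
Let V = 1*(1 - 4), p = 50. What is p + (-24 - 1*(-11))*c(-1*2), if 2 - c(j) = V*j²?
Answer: -132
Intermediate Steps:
V = -3 (V = 1*(-3) = -3)
c(j) = 2 + 3*j² (c(j) = 2 - (-3)*j² = 2 + 3*j²)
p + (-24 - 1*(-11))*c(-1*2) = 50 + (-24 - 1*(-11))*(2 + 3*(-1*2)²) = 50 + (-24 + 11)*(2 + 3*(-2)²) = 50 - 13*(2 + 3*4) = 50 - 13*(2 + 12) = 50 - 13*14 = 50 - 182 = -132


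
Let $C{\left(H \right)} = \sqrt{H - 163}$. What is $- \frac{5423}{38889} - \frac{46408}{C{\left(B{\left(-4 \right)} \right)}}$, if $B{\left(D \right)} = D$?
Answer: $- \frac{187}{1341} + \frac{46408 i \sqrt{167}}{167} \approx -0.13945 + 3591.2 i$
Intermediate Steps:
$C{\left(H \right)} = \sqrt{-163 + H}$
$- \frac{5423}{38889} - \frac{46408}{C{\left(B{\left(-4 \right)} \right)}} = - \frac{5423}{38889} - \frac{46408}{\sqrt{-163 - 4}} = \left(-5423\right) \frac{1}{38889} - \frac{46408}{\sqrt{-167}} = - \frac{187}{1341} - \frac{46408}{i \sqrt{167}} = - \frac{187}{1341} - 46408 \left(- \frac{i \sqrt{167}}{167}\right) = - \frac{187}{1341} + \frac{46408 i \sqrt{167}}{167}$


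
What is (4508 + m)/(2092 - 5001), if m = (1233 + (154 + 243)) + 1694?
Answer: -7832/2909 ≈ -2.6923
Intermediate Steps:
m = 3324 (m = (1233 + 397) + 1694 = 1630 + 1694 = 3324)
(4508 + m)/(2092 - 5001) = (4508 + 3324)/(2092 - 5001) = 7832/(-2909) = 7832*(-1/2909) = -7832/2909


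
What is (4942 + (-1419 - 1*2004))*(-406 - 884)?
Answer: -1959510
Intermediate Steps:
(4942 + (-1419 - 1*2004))*(-406 - 884) = (4942 + (-1419 - 2004))*(-1290) = (4942 - 3423)*(-1290) = 1519*(-1290) = -1959510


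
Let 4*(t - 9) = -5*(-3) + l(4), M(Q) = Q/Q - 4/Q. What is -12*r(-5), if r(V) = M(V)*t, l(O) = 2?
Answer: -1431/5 ≈ -286.20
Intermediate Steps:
M(Q) = 1 - 4/Q
t = 53/4 (t = 9 + (-5*(-3) + 2)/4 = 9 + (15 + 2)/4 = 9 + (¼)*17 = 9 + 17/4 = 53/4 ≈ 13.250)
r(V) = 53*(-4 + V)/(4*V) (r(V) = ((-4 + V)/V)*(53/4) = 53*(-4 + V)/(4*V))
-12*r(-5) = -12*(53/4 - 53/(-5)) = -12*(53/4 - 53*(-⅕)) = -12*(53/4 + 53/5) = -12*477/20 = -1431/5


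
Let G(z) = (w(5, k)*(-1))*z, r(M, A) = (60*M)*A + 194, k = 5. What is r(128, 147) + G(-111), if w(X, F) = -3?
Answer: 1128821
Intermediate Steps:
r(M, A) = 194 + 60*A*M (r(M, A) = 60*A*M + 194 = 194 + 60*A*M)
G(z) = 3*z (G(z) = (-3*(-1))*z = 3*z)
r(128, 147) + G(-111) = (194 + 60*147*128) + 3*(-111) = (194 + 1128960) - 333 = 1129154 - 333 = 1128821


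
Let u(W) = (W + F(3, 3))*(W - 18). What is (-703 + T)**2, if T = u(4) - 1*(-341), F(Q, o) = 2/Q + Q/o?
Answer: 1752976/9 ≈ 1.9478e+5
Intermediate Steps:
u(W) = (-18 + W)*(5/3 + W) (u(W) = (W + (2/3 + 3/3))*(W - 18) = (W + (2*(1/3) + 3*(1/3)))*(-18 + W) = (W + (2/3 + 1))*(-18 + W) = (W + 5/3)*(-18 + W) = (5/3 + W)*(-18 + W) = (-18 + W)*(5/3 + W))
T = 785/3 (T = (-30 + 4**2 - 49/3*4) - 1*(-341) = (-30 + 16 - 196/3) + 341 = -238/3 + 341 = 785/3 ≈ 261.67)
(-703 + T)**2 = (-703 + 785/3)**2 = (-1324/3)**2 = 1752976/9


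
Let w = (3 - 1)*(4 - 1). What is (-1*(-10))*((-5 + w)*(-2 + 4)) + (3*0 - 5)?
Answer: 15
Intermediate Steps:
w = 6 (w = 2*3 = 6)
(-1*(-10))*((-5 + w)*(-2 + 4)) + (3*0 - 5) = (-1*(-10))*((-5 + 6)*(-2 + 4)) + (3*0 - 5) = 10*(1*2) + (0 - 5) = 10*2 - 5 = 20 - 5 = 15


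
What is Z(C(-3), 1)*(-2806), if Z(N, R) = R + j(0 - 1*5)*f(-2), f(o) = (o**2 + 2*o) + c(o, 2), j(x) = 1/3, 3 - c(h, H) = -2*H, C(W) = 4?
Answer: -28060/3 ≈ -9353.3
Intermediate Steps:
c(h, H) = 3 + 2*H (c(h, H) = 3 - (-2)*H = 3 + 2*H)
j(x) = 1/3
f(o) = 7 + o**2 + 2*o (f(o) = (o**2 + 2*o) + (3 + 2*2) = (o**2 + 2*o) + (3 + 4) = (o**2 + 2*o) + 7 = 7 + o**2 + 2*o)
Z(N, R) = 7/3 + R (Z(N, R) = R + (7 + (-2)**2 + 2*(-2))/3 = R + (7 + 4 - 4)/3 = R + (1/3)*7 = R + 7/3 = 7/3 + R)
Z(C(-3), 1)*(-2806) = (7/3 + 1)*(-2806) = (10/3)*(-2806) = -28060/3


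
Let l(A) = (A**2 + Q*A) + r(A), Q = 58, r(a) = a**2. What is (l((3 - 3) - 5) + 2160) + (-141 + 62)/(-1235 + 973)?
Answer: 503119/262 ≈ 1920.3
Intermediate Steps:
l(A) = 2*A**2 + 58*A (l(A) = (A**2 + 58*A) + A**2 = 2*A**2 + 58*A)
(l((3 - 3) - 5) + 2160) + (-141 + 62)/(-1235 + 973) = (2*((3 - 3) - 5)*(29 + ((3 - 3) - 5)) + 2160) + (-141 + 62)/(-1235 + 973) = (2*(0 - 5)*(29 + (0 - 5)) + 2160) - 79/(-262) = (2*(-5)*(29 - 5) + 2160) - 79*(-1/262) = (2*(-5)*24 + 2160) + 79/262 = (-240 + 2160) + 79/262 = 1920 + 79/262 = 503119/262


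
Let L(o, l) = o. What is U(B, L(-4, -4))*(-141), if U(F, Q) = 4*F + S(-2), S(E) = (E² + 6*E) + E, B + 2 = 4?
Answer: 282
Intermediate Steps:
B = 2 (B = -2 + 4 = 2)
S(E) = E² + 7*E
U(F, Q) = -10 + 4*F (U(F, Q) = 4*F - 2*(7 - 2) = 4*F - 2*5 = 4*F - 10 = -10 + 4*F)
U(B, L(-4, -4))*(-141) = (-10 + 4*2)*(-141) = (-10 + 8)*(-141) = -2*(-141) = 282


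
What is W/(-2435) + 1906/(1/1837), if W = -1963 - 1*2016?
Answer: 8525723049/2435 ≈ 3.5013e+6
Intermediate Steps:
W = -3979 (W = -1963 - 2016 = -3979)
W/(-2435) + 1906/(1/1837) = -3979/(-2435) + 1906/(1/1837) = -3979*(-1/2435) + 1906/(1/1837) = 3979/2435 + 1906*1837 = 3979/2435 + 3501322 = 8525723049/2435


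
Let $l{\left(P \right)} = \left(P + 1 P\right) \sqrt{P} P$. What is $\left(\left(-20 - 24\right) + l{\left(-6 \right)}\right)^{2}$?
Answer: $-29168 - 6336 i \sqrt{6} \approx -29168.0 - 15520.0 i$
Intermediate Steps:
$l{\left(P \right)} = 2 P^{\frac{5}{2}}$ ($l{\left(P \right)} = \left(P + P\right) \sqrt{P} P = 2 P \sqrt{P} P = 2 P^{\frac{3}{2}} P = 2 P^{\frac{5}{2}}$)
$\left(\left(-20 - 24\right) + l{\left(-6 \right)}\right)^{2} = \left(\left(-20 - 24\right) + 2 \left(-6\right)^{\frac{5}{2}}\right)^{2} = \left(-44 + 2 \cdot 36 i \sqrt{6}\right)^{2} = \left(-44 + 72 i \sqrt{6}\right)^{2}$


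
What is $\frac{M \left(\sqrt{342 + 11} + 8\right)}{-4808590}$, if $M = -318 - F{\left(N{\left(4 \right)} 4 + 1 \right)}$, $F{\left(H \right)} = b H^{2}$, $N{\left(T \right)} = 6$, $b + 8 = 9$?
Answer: $\frac{3772}{2404295} + \frac{943 \sqrt{353}}{4808590} \approx 0.0052534$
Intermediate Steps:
$b = 1$ ($b = -8 + 9 = 1$)
$F{\left(H \right)} = H^{2}$ ($F{\left(H \right)} = 1 H^{2} = H^{2}$)
$M = -943$ ($M = -318 - \left(6 \cdot 4 + 1\right)^{2} = -318 - \left(24 + 1\right)^{2} = -318 - 25^{2} = -318 - 625 = -943$)
$\frac{M \left(\sqrt{342 + 11} + 8\right)}{-4808590} = \frac{\left(-943\right) \left(\sqrt{342 + 11} + 8\right)}{-4808590} = - 943 \left(\sqrt{353} + 8\right) \left(- \frac{1}{4808590}\right) = - 943 \left(8 + \sqrt{353}\right) \left(- \frac{1}{4808590}\right) = \left(-7544 - 943 \sqrt{353}\right) \left(- \frac{1}{4808590}\right) = \frac{3772}{2404295} + \frac{943 \sqrt{353}}{4808590}$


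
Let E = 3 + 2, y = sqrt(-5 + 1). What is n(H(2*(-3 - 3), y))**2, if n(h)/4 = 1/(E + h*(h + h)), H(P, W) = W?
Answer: 16/9 ≈ 1.7778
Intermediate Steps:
y = 2*I (y = sqrt(-4) = 2*I ≈ 2.0*I)
E = 5
n(h) = 4/(5 + 2*h**2) (n(h) = 4/(5 + h*(h + h)) = 4/(5 + h*(2*h)) = 4/(5 + 2*h**2))
n(H(2*(-3 - 3), y))**2 = (4/(5 + 2*(2*I)**2))**2 = (4/(5 + 2*(-4)))**2 = (4/(5 - 8))**2 = (4/(-3))**2 = (4*(-1/3))**2 = (-4/3)**2 = 16/9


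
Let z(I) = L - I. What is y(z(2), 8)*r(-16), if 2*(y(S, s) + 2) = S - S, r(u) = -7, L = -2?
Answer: 14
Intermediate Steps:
z(I) = -2 - I
y(S, s) = -2 (y(S, s) = -2 + (S - S)/2 = -2 + (½)*0 = -2 + 0 = -2)
y(z(2), 8)*r(-16) = -2*(-7) = 14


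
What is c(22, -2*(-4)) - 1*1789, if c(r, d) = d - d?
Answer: -1789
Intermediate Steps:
c(r, d) = 0
c(22, -2*(-4)) - 1*1789 = 0 - 1*1789 = 0 - 1789 = -1789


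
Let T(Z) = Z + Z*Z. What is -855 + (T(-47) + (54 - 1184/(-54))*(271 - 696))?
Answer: -835961/27 ≈ -30962.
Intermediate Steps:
T(Z) = Z + Z²
-855 + (T(-47) + (54 - 1184/(-54))*(271 - 696)) = -855 + (-47*(1 - 47) + (54 - 1184/(-54))*(271 - 696)) = -855 + (-47*(-46) + (54 - 1184*(-1/54))*(-425)) = -855 + (2162 + (54 + 592/27)*(-425)) = -855 + (2162 + (2050/27)*(-425)) = -855 + (2162 - 871250/27) = -855 - 812876/27 = -835961/27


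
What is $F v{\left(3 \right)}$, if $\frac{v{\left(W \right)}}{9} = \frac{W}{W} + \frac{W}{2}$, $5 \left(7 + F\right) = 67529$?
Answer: $303723$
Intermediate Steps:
$F = \frac{67494}{5}$ ($F = -7 + \frac{1}{5} \cdot 67529 = -7 + \frac{67529}{5} = \frac{67494}{5} \approx 13499.0$)
$v{\left(W \right)} = 9 + \frac{9 W}{2}$ ($v{\left(W \right)} = 9 \left(\frac{W}{W} + \frac{W}{2}\right) = 9 \left(1 + W \frac{1}{2}\right) = 9 \left(1 + \frac{W}{2}\right) = 9 + \frac{9 W}{2}$)
$F v{\left(3 \right)} = \frac{67494 \left(9 + \frac{9}{2} \cdot 3\right)}{5} = \frac{67494 \left(9 + \frac{27}{2}\right)}{5} = \frac{67494}{5} \cdot \frac{45}{2} = 303723$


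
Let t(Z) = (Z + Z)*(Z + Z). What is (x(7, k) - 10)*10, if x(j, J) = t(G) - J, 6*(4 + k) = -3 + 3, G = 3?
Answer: 300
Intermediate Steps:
t(Z) = 4*Z² (t(Z) = (2*Z)*(2*Z) = 4*Z²)
k = -4 (k = -4 + (-3 + 3)/6 = -4 + (⅙)*0 = -4 + 0 = -4)
x(j, J) = 36 - J (x(j, J) = 4*3² - J = 4*9 - J = 36 - J)
(x(7, k) - 10)*10 = ((36 - 1*(-4)) - 10)*10 = ((36 + 4) - 10)*10 = (40 - 10)*10 = 30*10 = 300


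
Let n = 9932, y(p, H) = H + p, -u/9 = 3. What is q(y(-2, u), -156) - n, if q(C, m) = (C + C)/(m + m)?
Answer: -1549363/156 ≈ -9931.8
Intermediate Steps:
u = -27 (u = -9*3 = -27)
q(C, m) = C/m (q(C, m) = (2*C)/((2*m)) = (2*C)*(1/(2*m)) = C/m)
q(y(-2, u), -156) - n = (-27 - 2)/(-156) - 1*9932 = -29*(-1/156) - 9932 = 29/156 - 9932 = -1549363/156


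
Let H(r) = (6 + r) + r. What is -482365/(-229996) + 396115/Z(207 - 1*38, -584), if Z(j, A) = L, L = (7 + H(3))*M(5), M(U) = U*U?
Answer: 1405138291/1680740 ≈ 836.02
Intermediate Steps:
H(r) = 6 + 2*r
M(U) = U²
L = 475 (L = (7 + (6 + 2*3))*5² = (7 + (6 + 6))*25 = (7 + 12)*25 = 19*25 = 475)
Z(j, A) = 475
-482365/(-229996) + 396115/Z(207 - 1*38, -584) = -482365/(-229996) + 396115/475 = -482365*(-1/229996) + 396115*(1/475) = 37105/17692 + 79223/95 = 1405138291/1680740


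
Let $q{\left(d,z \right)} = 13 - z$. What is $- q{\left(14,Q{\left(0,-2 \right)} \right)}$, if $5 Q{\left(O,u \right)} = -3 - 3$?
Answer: $- \frac{71}{5} \approx -14.2$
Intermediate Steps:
$Q{\left(O,u \right)} = - \frac{6}{5}$ ($Q{\left(O,u \right)} = \frac{-3 - 3}{5} = \frac{1}{5} \left(-6\right) = - \frac{6}{5}$)
$- q{\left(14,Q{\left(0,-2 \right)} \right)} = - (13 - - \frac{6}{5}) = - (13 + \frac{6}{5}) = \left(-1\right) \frac{71}{5} = - \frac{71}{5}$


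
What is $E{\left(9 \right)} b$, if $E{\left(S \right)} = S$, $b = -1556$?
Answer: $-14004$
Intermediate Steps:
$E{\left(9 \right)} b = 9 \left(-1556\right) = -14004$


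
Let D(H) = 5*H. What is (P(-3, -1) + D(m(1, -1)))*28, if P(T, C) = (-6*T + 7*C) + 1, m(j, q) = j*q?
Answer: 196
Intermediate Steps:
P(T, C) = 1 - 6*T + 7*C
(P(-3, -1) + D(m(1, -1)))*28 = ((1 - 6*(-3) + 7*(-1)) + 5*(1*(-1)))*28 = ((1 + 18 - 7) + 5*(-1))*28 = (12 - 5)*28 = 7*28 = 196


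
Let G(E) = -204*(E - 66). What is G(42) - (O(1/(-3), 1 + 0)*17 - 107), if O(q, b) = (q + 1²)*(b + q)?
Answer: 44959/9 ≈ 4995.4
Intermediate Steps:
G(E) = 13464 - 204*E (G(E) = -204*(-66 + E) = 13464 - 204*E)
O(q, b) = (1 + q)*(b + q) (O(q, b) = (q + 1)*(b + q) = (1 + q)*(b + q))
G(42) - (O(1/(-3), 1 + 0)*17 - 107) = (13464 - 204*42) - (((1 + 0) + 1/(-3) + (1/(-3))² + (1 + 0)/(-3))*17 - 107) = (13464 - 8568) - ((1 - ⅓ + (-⅓)² + 1*(-⅓))*17 - 107) = 4896 - ((1 - ⅓ + ⅑ - ⅓)*17 - 107) = 4896 - ((4/9)*17 - 107) = 4896 - (68/9 - 107) = 4896 - 1*(-895/9) = 4896 + 895/9 = 44959/9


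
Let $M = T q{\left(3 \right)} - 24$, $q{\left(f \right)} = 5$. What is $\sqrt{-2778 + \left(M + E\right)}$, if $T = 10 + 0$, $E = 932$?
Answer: $2 i \sqrt{455} \approx 42.661 i$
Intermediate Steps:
$T = 10$
$M = 26$ ($M = 10 \cdot 5 - 24 = 50 - 24 = 26$)
$\sqrt{-2778 + \left(M + E\right)} = \sqrt{-2778 + \left(26 + 932\right)} = \sqrt{-2778 + 958} = \sqrt{-1820} = 2 i \sqrt{455}$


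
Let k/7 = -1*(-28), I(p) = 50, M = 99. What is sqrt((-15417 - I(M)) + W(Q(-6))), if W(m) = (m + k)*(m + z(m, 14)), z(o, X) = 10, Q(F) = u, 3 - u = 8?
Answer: 4*I*sqrt(907) ≈ 120.47*I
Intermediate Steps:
u = -5 (u = 3 - 1*8 = 3 - 8 = -5)
Q(F) = -5
k = 196 (k = 7*(-1*(-28)) = 7*28 = 196)
W(m) = (10 + m)*(196 + m) (W(m) = (m + 196)*(m + 10) = (196 + m)*(10 + m) = (10 + m)*(196 + m))
sqrt((-15417 - I(M)) + W(Q(-6))) = sqrt((-15417 - 1*50) + (1960 + (-5)**2 + 206*(-5))) = sqrt((-15417 - 50) + (1960 + 25 - 1030)) = sqrt(-15467 + 955) = sqrt(-14512) = 4*I*sqrt(907)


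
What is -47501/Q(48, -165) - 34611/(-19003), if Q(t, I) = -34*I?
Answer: -708493793/106606830 ≈ -6.6459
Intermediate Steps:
-47501/Q(48, -165) - 34611/(-19003) = -47501/((-34*(-165))) - 34611/(-19003) = -47501/5610 - 34611*(-1/19003) = -47501*1/5610 + 34611/19003 = -47501/5610 + 34611/19003 = -708493793/106606830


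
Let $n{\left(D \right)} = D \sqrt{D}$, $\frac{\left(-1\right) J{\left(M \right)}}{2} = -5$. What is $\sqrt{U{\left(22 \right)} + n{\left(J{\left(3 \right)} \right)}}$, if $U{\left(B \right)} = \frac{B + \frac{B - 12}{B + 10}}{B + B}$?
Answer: $\frac{\sqrt{3927 + 77440 \sqrt{10}}}{88} \approx 5.6683$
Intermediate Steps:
$J{\left(M \right)} = 10$ ($J{\left(M \right)} = \left(-2\right) \left(-5\right) = 10$)
$n{\left(D \right)} = D^{\frac{3}{2}}$
$U{\left(B \right)} = \frac{B + \frac{-12 + B}{10 + B}}{2 B}$
$\sqrt{U{\left(22 \right)} + n{\left(J{\left(3 \right)} \right)}} = \sqrt{\frac{-12 + 22^{2} + 11 \cdot 22}{2 \cdot 22 \left(10 + 22\right)} + 10^{\frac{3}{2}}} = \sqrt{\frac{1}{2} \cdot \frac{1}{22} \cdot \frac{1}{32} \left(-12 + 484 + 242\right) + 10 \sqrt{10}} = \sqrt{\frac{1}{2} \cdot \frac{1}{22} \cdot \frac{1}{32} \cdot 714 + 10 \sqrt{10}} = \sqrt{\frac{357}{704} + 10 \sqrt{10}}$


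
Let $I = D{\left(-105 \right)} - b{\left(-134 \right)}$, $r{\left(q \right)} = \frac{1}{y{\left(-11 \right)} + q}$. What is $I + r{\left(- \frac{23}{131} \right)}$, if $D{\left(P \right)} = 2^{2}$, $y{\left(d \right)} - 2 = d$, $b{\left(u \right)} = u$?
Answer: $\frac{165745}{1202} \approx 137.89$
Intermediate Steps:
$y{\left(d \right)} = 2 + d$
$r{\left(q \right)} = \frac{1}{-9 + q}$ ($r{\left(q \right)} = \frac{1}{\left(2 - 11\right) + q} = \frac{1}{-9 + q}$)
$D{\left(P \right)} = 4$
$I = 138$ ($I = 4 - -134 = 4 + 134 = 138$)
$I + r{\left(- \frac{23}{131} \right)} = 138 + \frac{1}{-9 - \frac{23}{131}} = 138 + \frac{1}{- \frac{1202}{131}} = 138 - \frac{131}{1202} = \frac{165745}{1202}$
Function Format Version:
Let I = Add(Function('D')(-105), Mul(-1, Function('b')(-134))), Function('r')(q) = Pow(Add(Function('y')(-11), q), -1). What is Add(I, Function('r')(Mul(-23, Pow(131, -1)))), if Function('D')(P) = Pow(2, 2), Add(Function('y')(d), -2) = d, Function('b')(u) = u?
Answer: Rational(165745, 1202) ≈ 137.89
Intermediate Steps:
Function('y')(d) = Add(2, d)
Function('r')(q) = Pow(Add(-9, q), -1) (Function('r')(q) = Pow(Add(Add(2, -11), q), -1) = Pow(Add(-9, q), -1))
Function('D')(P) = 4
I = 138 (I = Add(4, Mul(-1, -134)) = Add(4, 134) = 138)
Add(I, Function('r')(Mul(-23, Pow(131, -1)))) = Add(138, Pow(Add(-9, Mul(-23, Pow(131, -1))), -1)) = Add(138, Pow(Add(-9, Mul(-23, Rational(1, 131))), -1)) = Add(138, Pow(Add(-9, Rational(-23, 131)), -1)) = Add(138, Pow(Rational(-1202, 131), -1)) = Add(138, Rational(-131, 1202)) = Rational(165745, 1202)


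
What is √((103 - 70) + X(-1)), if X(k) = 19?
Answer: 2*√13 ≈ 7.2111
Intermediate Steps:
√((103 - 70) + X(-1)) = √((103 - 70) + 19) = √(33 + 19) = √52 = 2*√13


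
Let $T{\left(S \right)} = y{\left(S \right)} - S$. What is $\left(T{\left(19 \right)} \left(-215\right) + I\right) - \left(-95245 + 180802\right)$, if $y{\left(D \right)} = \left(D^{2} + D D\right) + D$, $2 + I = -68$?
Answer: $-240857$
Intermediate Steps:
$I = -70$ ($I = -2 - 68 = -70$)
$y{\left(D \right)} = D + 2 D^{2}$ ($y{\left(D \right)} = \left(D^{2} + D^{2}\right) + D = 2 D^{2} + D = D + 2 D^{2}$)
$T{\left(S \right)} = - S + S \left(1 + 2 S\right)$ ($T{\left(S \right)} = S \left(1 + 2 S\right) - S = - S + S \left(1 + 2 S\right)$)
$\left(T{\left(19 \right)} \left(-215\right) + I\right) - \left(-95245 + 180802\right) = \left(2 \cdot 19^{2} \left(-215\right) - 70\right) - \left(-95245 + 180802\right) = \left(2 \cdot 361 \left(-215\right) - 70\right) - 85557 = \left(722 \left(-215\right) - 70\right) - 85557 = \left(-155230 - 70\right) - 85557 = -155300 - 85557 = -240857$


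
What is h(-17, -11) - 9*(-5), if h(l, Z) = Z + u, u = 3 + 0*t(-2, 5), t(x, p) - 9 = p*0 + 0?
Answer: 37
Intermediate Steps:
t(x, p) = 9 (t(x, p) = 9 + (p*0 + 0) = 9 + (0 + 0) = 9 + 0 = 9)
u = 3 (u = 3 + 0*9 = 3 + 0 = 3)
h(l, Z) = 3 + Z (h(l, Z) = Z + 3 = 3 + Z)
h(-17, -11) - 9*(-5) = (3 - 11) - 9*(-5) = -8 + 45 = 37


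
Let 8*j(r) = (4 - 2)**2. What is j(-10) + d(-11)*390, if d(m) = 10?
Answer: 7801/2 ≈ 3900.5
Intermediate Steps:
j(r) = 1/2 (j(r) = (4 - 2)**2/8 = (1/8)*2**2 = (1/8)*4 = 1/2)
j(-10) + d(-11)*390 = 1/2 + 10*390 = 1/2 + 3900 = 7801/2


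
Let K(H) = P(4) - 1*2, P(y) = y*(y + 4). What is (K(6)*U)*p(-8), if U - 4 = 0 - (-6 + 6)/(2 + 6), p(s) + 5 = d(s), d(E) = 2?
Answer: -360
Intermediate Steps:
p(s) = -3 (p(s) = -5 + 2 = -3)
P(y) = y*(4 + y)
K(H) = 30 (K(H) = 4*(4 + 4) - 1*2 = 4*8 - 2 = 32 - 2 = 30)
U = 4 (U = 4 + (0 - (-6 + 6)/(2 + 6)) = 4 + (0 - 0/8) = 4 + (0 - 1*0) = 4 + (0 + 0) = 4 + 0 = 4)
(K(6)*U)*p(-8) = (30*4)*(-3) = 120*(-3) = -360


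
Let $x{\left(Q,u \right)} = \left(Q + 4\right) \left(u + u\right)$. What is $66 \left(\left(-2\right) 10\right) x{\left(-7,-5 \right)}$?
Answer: $-39600$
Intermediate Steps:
$x{\left(Q,u \right)} = 2 u \left(4 + Q\right)$ ($x{\left(Q,u \right)} = \left(4 + Q\right) 2 u = 2 u \left(4 + Q\right)$)
$66 \left(\left(-2\right) 10\right) x{\left(-7,-5 \right)} = 66 \left(\left(-2\right) 10\right) 2 \left(-5\right) \left(4 - 7\right) = 66 \left(-20\right) 2 \left(-5\right) \left(-3\right) = \left(-1320\right) 30 = -39600$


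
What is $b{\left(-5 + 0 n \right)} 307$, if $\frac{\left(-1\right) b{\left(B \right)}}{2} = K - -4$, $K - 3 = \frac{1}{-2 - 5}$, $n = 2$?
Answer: $- \frac{29472}{7} \approx -4210.3$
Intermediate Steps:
$K = \frac{20}{7}$ ($K = 3 + \frac{1}{-2 - 5} = 3 + \frac{1}{-7} = 3 - \frac{1}{7} = \frac{20}{7} \approx 2.8571$)
$b{\left(B \right)} = - \frac{96}{7}$ ($b{\left(B \right)} = - 2 \left(\frac{20}{7} - -4\right) = - 2 \left(\frac{20}{7} + 4\right) = \left(-2\right) \frac{48}{7} = - \frac{96}{7}$)
$b{\left(-5 + 0 n \right)} 307 = \left(- \frac{96}{7}\right) 307 = - \frac{29472}{7}$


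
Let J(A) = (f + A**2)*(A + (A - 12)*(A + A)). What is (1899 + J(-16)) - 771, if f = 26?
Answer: 249288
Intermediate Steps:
J(A) = (26 + A**2)*(A + 2*A*(-12 + A)) (J(A) = (26 + A**2)*(A + (A - 12)*(A + A)) = (26 + A**2)*(A + (-12 + A)*(2*A)) = (26 + A**2)*(A + 2*A*(-12 + A)))
(1899 + J(-16)) - 771 = (1899 - 16*(-598 - 23*(-16)**2 + 2*(-16)**3 + 52*(-16))) - 771 = (1899 - 16*(-598 - 23*256 + 2*(-4096) - 832)) - 771 = (1899 - 16*(-598 - 5888 - 8192 - 832)) - 771 = (1899 - 16*(-15510)) - 771 = (1899 + 248160) - 771 = 250059 - 771 = 249288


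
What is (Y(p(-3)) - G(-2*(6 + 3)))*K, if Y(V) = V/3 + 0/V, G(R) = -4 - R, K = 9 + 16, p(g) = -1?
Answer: -1075/3 ≈ -358.33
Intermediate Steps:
K = 25
Y(V) = V/3 (Y(V) = V*(1/3) + 0 = V/3 + 0 = V/3)
(Y(p(-3)) - G(-2*(6 + 3)))*K = ((1/3)*(-1) - (-4 - (-2)*(6 + 3)))*25 = (-1/3 - (-4 - (-2)*9))*25 = (-1/3 - (-4 - 1*(-18)))*25 = (-1/3 - (-4 + 18))*25 = (-1/3 - 1*14)*25 = (-1/3 - 14)*25 = -43/3*25 = -1075/3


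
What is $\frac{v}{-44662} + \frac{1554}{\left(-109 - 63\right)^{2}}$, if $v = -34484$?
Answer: $\frac{272394851}{330320152} \approx 0.82464$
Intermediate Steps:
$\frac{v}{-44662} + \frac{1554}{\left(-109 - 63\right)^{2}} = - \frac{34484}{-44662} + \frac{1554}{\left(-109 - 63\right)^{2}} = \left(-34484\right) \left(- \frac{1}{44662}\right) + \frac{1554}{\left(-172\right)^{2}} = \frac{17242}{22331} + \frac{1554}{29584} = \frac{17242}{22331} + 1554 \cdot \frac{1}{29584} = \frac{17242}{22331} + \frac{777}{14792} = \frac{272394851}{330320152}$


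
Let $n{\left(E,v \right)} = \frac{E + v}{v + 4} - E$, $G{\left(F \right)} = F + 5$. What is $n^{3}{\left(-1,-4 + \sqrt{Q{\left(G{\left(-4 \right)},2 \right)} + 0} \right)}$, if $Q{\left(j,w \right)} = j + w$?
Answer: $58 - \frac{305 \sqrt{3}}{9} \approx -0.69728$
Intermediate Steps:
$G{\left(F \right)} = 5 + F$
$n{\left(E,v \right)} = - E + \frac{E + v}{4 + v}$ ($n{\left(E,v \right)} = \frac{E + v}{4 + v} - E = - E + \frac{E + v}{4 + v}$)
$n^{3}{\left(-1,-4 + \sqrt{Q{\left(G{\left(-4 \right)},2 \right)} + 0} \right)} = \left(\frac{\left(-4 + \sqrt{\left(\left(5 - 4\right) + 2\right) + 0}\right) - -3 - - (-4 + \sqrt{\left(\left(5 - 4\right) + 2\right) + 0})}{4 - \left(4 - \sqrt{\left(\left(5 - 4\right) + 2\right) + 0}\right)}\right)^{3} = \left(\frac{\left(-4 + \sqrt{\left(1 + 2\right) + 0}\right) + 3 - - (-4 + \sqrt{\left(1 + 2\right) + 0})}{4 - \left(4 - \sqrt{\left(1 + 2\right) + 0}\right)}\right)^{3} = \left(\frac{\left(-4 + \sqrt{3 + 0}\right) + 3 - - (-4 + \sqrt{3 + 0})}{4 - \left(4 - \sqrt{3 + 0}\right)}\right)^{3} = \left(\frac{\left(-4 + \sqrt{3}\right) + 3 - - (-4 + \sqrt{3})}{4 - \left(4 - \sqrt{3}\right)}\right)^{3} = \left(\frac{\left(-4 + \sqrt{3}\right) + 3 - \left(4 - \sqrt{3}\right)}{\sqrt{3}}\right)^{3} = \left(\frac{\sqrt{3}}{3} \left(-5 + 2 \sqrt{3}\right)\right)^{3} = \left(\frac{\sqrt{3} \left(-5 + 2 \sqrt{3}\right)}{3}\right)^{3} = \frac{\sqrt{3} \left(-5 + 2 \sqrt{3}\right)^{3}}{9}$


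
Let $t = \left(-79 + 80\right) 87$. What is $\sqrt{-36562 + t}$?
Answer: $5 i \sqrt{1459} \approx 190.98 i$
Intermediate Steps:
$t = 87$ ($t = 1 \cdot 87 = 87$)
$\sqrt{-36562 + t} = \sqrt{-36562 + 87} = \sqrt{-36475} = 5 i \sqrt{1459}$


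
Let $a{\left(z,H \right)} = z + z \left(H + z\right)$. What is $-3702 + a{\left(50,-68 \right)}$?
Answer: $-4552$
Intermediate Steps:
$-3702 + a{\left(50,-68 \right)} = -3702 + 50 \left(1 - 68 + 50\right) = -3702 + 50 \left(-17\right) = -3702 - 850 = -4552$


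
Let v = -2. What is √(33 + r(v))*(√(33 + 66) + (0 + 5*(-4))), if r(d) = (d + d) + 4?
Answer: √33*(-20 + 3*√11) ≈ -57.734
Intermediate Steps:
r(d) = 4 + 2*d (r(d) = 2*d + 4 = 4 + 2*d)
√(33 + r(v))*(√(33 + 66) + (0 + 5*(-4))) = √(33 + (4 + 2*(-2)))*(√(33 + 66) + (0 + 5*(-4))) = √(33 + (4 - 4))*(√99 + (0 - 20)) = √(33 + 0)*(3*√11 - 20) = √33*(-20 + 3*√11)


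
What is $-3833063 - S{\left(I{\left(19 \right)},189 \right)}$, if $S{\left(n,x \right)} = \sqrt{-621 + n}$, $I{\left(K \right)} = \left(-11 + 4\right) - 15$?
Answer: $-3833063 - i \sqrt{643} \approx -3.8331 \cdot 10^{6} - 25.357 i$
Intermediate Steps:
$I{\left(K \right)} = -22$ ($I{\left(K \right)} = -7 - 15 = -22$)
$-3833063 - S{\left(I{\left(19 \right)},189 \right)} = -3833063 - \sqrt{-621 - 22} = -3833063 - \sqrt{-643} = -3833063 - i \sqrt{643}$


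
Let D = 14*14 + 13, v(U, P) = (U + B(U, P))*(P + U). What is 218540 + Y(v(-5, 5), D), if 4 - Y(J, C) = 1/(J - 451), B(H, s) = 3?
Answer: 98563345/451 ≈ 2.1854e+5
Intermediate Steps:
v(U, P) = (3 + U)*(P + U) (v(U, P) = (U + 3)*(P + U) = (3 + U)*(P + U))
D = 209 (D = 196 + 13 = 209)
Y(J, C) = 4 - 1/(-451 + J) (Y(J, C) = 4 - 1/(J - 451) = 4 - 1/(-451 + J))
218540 + Y(v(-5, 5), D) = 218540 + (-1805 + 4*((-5)² + 3*5 + 3*(-5) + 5*(-5)))/(-451 + ((-5)² + 3*5 + 3*(-5) + 5*(-5))) = 218540 + (-1805 + 4*(25 + 15 - 15 - 25))/(-451 + (25 + 15 - 15 - 25)) = 218540 + (-1805 + 4*0)/(-451 + 0) = 218540 + (-1805 + 0)/(-451) = 218540 - 1/451*(-1805) = 218540 + 1805/451 = 98563345/451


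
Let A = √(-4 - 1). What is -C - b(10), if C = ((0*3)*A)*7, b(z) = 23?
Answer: -23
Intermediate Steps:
A = I*√5 (A = √(-5) = I*√5 ≈ 2.2361*I)
C = 0 (C = ((0*3)*(I*√5))*7 = (0*(I*√5))*7 = 0*7 = 0)
-C - b(10) = -1*0 - 1*23 = 0 - 23 = -23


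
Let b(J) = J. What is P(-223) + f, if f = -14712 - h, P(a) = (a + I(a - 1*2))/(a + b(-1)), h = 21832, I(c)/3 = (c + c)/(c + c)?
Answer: -2046409/56 ≈ -36543.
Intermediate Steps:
I(c) = 3 (I(c) = 3*((c + c)/(c + c)) = 3*((2*c)/((2*c))) = 3*((2*c)*(1/(2*c))) = 3*1 = 3)
P(a) = (3 + a)/(-1 + a) (P(a) = (a + 3)/(a - 1) = (3 + a)/(-1 + a))
f = -36544 (f = -14712 - 1*21832 = -14712 - 21832 = -36544)
P(-223) + f = (3 - 223)/(-1 - 223) - 36544 = -220/(-224) - 36544 = -1/224*(-220) - 36544 = 55/56 - 36544 = -2046409/56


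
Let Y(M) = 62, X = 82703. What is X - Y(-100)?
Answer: 82641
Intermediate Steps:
X - Y(-100) = 82703 - 1*62 = 82703 - 62 = 82641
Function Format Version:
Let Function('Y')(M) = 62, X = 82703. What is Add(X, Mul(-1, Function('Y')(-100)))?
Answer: 82641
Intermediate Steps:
Add(X, Mul(-1, Function('Y')(-100))) = Add(82703, Mul(-1, 62)) = Add(82703, -62) = 82641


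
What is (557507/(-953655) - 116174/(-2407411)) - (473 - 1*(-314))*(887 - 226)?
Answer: -1194313029489369842/2295839537205 ≈ -5.2021e+5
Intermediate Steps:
(557507/(-953655) - 116174/(-2407411)) - (473 - 1*(-314))*(887 - 226) = (557507*(-1/953655) - 116174*(-1/2407411)) - (473 + 314)*661 = (-557507/953655 + 116174/2407411) - 787*661 = -1231358568407/2295839537205 - 1*520207 = -1231358568407/2295839537205 - 520207 = -1194313029489369842/2295839537205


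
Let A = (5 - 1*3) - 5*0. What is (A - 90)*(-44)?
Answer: 3872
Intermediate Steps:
A = 2 (A = (5 - 3) + 0 = 2 + 0 = 2)
(A - 90)*(-44) = (2 - 90)*(-44) = -88*(-44) = 3872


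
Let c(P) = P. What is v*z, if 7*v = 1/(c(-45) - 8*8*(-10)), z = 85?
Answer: 1/49 ≈ 0.020408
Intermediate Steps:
v = 1/4165 (v = 1/(7*(-45 - 8*8*(-10))) = 1/(7*(-45 - 64*(-10))) = 1/(7*(-45 + 640)) = (⅐)/595 = (⅐)*(1/595) = 1/4165 ≈ 0.00024010)
v*z = (1/4165)*85 = 1/49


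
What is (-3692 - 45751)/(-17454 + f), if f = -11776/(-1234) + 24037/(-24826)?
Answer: 252450057802/89074259603 ≈ 2.8342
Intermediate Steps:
f = 131344659/15317642 (f = -11776*(-1/1234) + 24037*(-1/24826) = 5888/617 - 24037/24826 = 131344659/15317642 ≈ 8.5747)
(-3692 - 45751)/(-17454 + f) = (-3692 - 45751)/(-17454 + 131344659/15317642) = -49443/(-267222778809/15317642) = -49443*(-15317642/267222778809) = 252450057802/89074259603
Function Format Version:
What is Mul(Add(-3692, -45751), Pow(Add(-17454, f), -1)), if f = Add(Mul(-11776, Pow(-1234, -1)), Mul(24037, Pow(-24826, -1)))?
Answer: Rational(252450057802, 89074259603) ≈ 2.8342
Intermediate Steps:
f = Rational(131344659, 15317642) (f = Add(Mul(-11776, Rational(-1, 1234)), Mul(24037, Rational(-1, 24826))) = Add(Rational(5888, 617), Rational(-24037, 24826)) = Rational(131344659, 15317642) ≈ 8.5747)
Mul(Add(-3692, -45751), Pow(Add(-17454, f), -1)) = Mul(Add(-3692, -45751), Pow(Add(-17454, Rational(131344659, 15317642)), -1)) = Mul(-49443, Pow(Rational(-267222778809, 15317642), -1)) = Mul(-49443, Rational(-15317642, 267222778809)) = Rational(252450057802, 89074259603)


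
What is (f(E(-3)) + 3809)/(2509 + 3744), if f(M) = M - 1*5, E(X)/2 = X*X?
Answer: 294/481 ≈ 0.61123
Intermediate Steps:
E(X) = 2*X² (E(X) = 2*(X*X) = 2*X²)
f(M) = -5 + M (f(M) = M - 5 = -5 + M)
(f(E(-3)) + 3809)/(2509 + 3744) = ((-5 + 2*(-3)²) + 3809)/(2509 + 3744) = ((-5 + 2*9) + 3809)/6253 = ((-5 + 18) + 3809)*(1/6253) = (13 + 3809)*(1/6253) = 3822*(1/6253) = 294/481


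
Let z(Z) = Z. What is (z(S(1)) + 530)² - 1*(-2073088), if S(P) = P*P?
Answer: 2355049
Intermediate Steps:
S(P) = P²
(z(S(1)) + 530)² - 1*(-2073088) = (1² + 530)² - 1*(-2073088) = (1 + 530)² + 2073088 = 531² + 2073088 = 281961 + 2073088 = 2355049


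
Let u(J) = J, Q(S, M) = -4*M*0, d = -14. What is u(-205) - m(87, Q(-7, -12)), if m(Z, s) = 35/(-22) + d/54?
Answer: -120671/594 ≈ -203.15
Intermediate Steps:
Q(S, M) = 0
m(Z, s) = -1099/594 (m(Z, s) = 35/(-22) - 14/54 = 35*(-1/22) - 14*1/54 = -35/22 - 7/27 = -1099/594)
u(-205) - m(87, Q(-7, -12)) = -205 - 1*(-1099/594) = -205 + 1099/594 = -120671/594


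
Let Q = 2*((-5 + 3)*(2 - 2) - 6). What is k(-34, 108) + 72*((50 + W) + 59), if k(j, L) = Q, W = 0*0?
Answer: 7836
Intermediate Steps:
W = 0
Q = -12 (Q = 2*(-2*0 - 6) = 2*(0 - 6) = 2*(-6) = -12)
k(j, L) = -12
k(-34, 108) + 72*((50 + W) + 59) = -12 + 72*((50 + 0) + 59) = -12 + 72*(50 + 59) = -12 + 72*109 = -12 + 7848 = 7836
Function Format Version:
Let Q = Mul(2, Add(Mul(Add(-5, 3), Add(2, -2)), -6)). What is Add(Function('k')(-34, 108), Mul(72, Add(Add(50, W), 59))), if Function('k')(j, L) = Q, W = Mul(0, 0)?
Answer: 7836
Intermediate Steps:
W = 0
Q = -12 (Q = Mul(2, Add(Mul(-2, 0), -6)) = Mul(2, Add(0, -6)) = Mul(2, -6) = -12)
Function('k')(j, L) = -12
Add(Function('k')(-34, 108), Mul(72, Add(Add(50, W), 59))) = Add(-12, Mul(72, Add(Add(50, 0), 59))) = Add(-12, Mul(72, Add(50, 59))) = Add(-12, Mul(72, 109)) = Add(-12, 7848) = 7836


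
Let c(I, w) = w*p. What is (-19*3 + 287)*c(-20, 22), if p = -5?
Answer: -25300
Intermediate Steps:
c(I, w) = -5*w (c(I, w) = w*(-5) = -5*w)
(-19*3 + 287)*c(-20, 22) = (-19*3 + 287)*(-5*22) = (-57 + 287)*(-110) = 230*(-110) = -25300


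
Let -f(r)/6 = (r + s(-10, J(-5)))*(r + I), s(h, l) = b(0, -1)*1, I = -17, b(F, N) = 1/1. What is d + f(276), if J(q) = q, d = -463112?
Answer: -893570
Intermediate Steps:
b(F, N) = 1
s(h, l) = 1 (s(h, l) = 1*1 = 1)
f(r) = -6*(1 + r)*(-17 + r) (f(r) = -6*(r + 1)*(r - 17) = -6*(1 + r)*(-17 + r))
d + f(276) = -463112 + (102 - 6*276**2 + 96*276) = -463112 + (102 - 6*76176 + 26496) = -463112 + (102 - 457056 + 26496) = -463112 - 430458 = -893570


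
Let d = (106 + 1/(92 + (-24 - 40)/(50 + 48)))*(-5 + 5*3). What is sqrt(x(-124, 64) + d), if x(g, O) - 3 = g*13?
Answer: I*sqrt(2749197246)/2238 ≈ 23.428*I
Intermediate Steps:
x(g, O) = 3 + 13*g (x(g, O) = 3 + g*13 = 3 + 13*g)
d = 2372525/2238 (d = (106 + 1/(92 - 64/98))*(-5 + 15) = (106 + 1/(92 - 64*1/98))*10 = (106 + 1/(92 - 32/49))*10 = (106 + 1/(4476/49))*10 = (106 + 49/4476)*10 = (474505/4476)*10 = 2372525/2238 ≈ 1060.1)
sqrt(x(-124, 64) + d) = sqrt((3 + 13*(-124)) + 2372525/2238) = sqrt((3 - 1612) + 2372525/2238) = sqrt(-1609 + 2372525/2238) = sqrt(-1228417/2238) = I*sqrt(2749197246)/2238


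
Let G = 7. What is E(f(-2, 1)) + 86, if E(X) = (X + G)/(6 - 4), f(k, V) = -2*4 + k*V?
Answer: 169/2 ≈ 84.500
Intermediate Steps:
f(k, V) = -8 + V*k
E(X) = 7/2 + X/2 (E(X) = (X + 7)/(6 - 4) = (7 + X)/2 = (7 + X)*(½) = 7/2 + X/2)
E(f(-2, 1)) + 86 = (7/2 + (-8 + 1*(-2))/2) + 86 = (7/2 + (-8 - 2)/2) + 86 = (7/2 + (½)*(-10)) + 86 = (7/2 - 5) + 86 = -3/2 + 86 = 169/2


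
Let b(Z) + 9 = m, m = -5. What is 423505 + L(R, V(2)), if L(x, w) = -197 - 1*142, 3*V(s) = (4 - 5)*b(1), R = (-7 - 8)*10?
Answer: 423166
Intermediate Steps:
R = -150 (R = -15*10 = -150)
b(Z) = -14 (b(Z) = -9 - 5 = -14)
V(s) = 14/3 (V(s) = ((4 - 5)*(-14))/3 = (-1*(-14))/3 = (1/3)*14 = 14/3)
L(x, w) = -339 (L(x, w) = -197 - 142 = -339)
423505 + L(R, V(2)) = 423505 - 339 = 423166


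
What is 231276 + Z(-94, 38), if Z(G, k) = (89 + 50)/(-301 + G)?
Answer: 91353881/395 ≈ 2.3128e+5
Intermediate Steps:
Z(G, k) = 139/(-301 + G)
231276 + Z(-94, 38) = 231276 + 139/(-301 - 94) = 231276 + 139/(-395) = 231276 + 139*(-1/395) = 231276 - 139/395 = 91353881/395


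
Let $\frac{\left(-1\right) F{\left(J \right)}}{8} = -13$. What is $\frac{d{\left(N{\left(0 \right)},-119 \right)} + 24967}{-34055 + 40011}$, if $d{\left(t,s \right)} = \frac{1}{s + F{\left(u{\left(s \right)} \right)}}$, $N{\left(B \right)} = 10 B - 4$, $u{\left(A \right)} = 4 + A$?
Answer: $\frac{93626}{22335} \approx 4.1919$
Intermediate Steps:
$N{\left(B \right)} = -4 + 10 B$
$F{\left(J \right)} = 104$ ($F{\left(J \right)} = \left(-8\right) \left(-13\right) = 104$)
$d{\left(t,s \right)} = \frac{1}{104 + s}$ ($d{\left(t,s \right)} = \frac{1}{s + 104} = \frac{1}{104 + s}$)
$\frac{d{\left(N{\left(0 \right)},-119 \right)} + 24967}{-34055 + 40011} = \frac{\frac{1}{104 - 119} + 24967}{-34055 + 40011} = \frac{\frac{1}{-15} + 24967}{5956} = \left(- \frac{1}{15} + 24967\right) \frac{1}{5956} = \frac{374504}{15} \cdot \frac{1}{5956} = \frac{93626}{22335}$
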